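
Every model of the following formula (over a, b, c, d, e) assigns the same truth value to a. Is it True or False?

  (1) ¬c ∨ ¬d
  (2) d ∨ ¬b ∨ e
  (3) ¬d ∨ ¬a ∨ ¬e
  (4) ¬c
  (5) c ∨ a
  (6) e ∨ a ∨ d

Suppose a = False.
The clause (¬c) is unit, so c = False.
That conflicts with the unit clause (c).
So every satisfying assignment has a = True.

True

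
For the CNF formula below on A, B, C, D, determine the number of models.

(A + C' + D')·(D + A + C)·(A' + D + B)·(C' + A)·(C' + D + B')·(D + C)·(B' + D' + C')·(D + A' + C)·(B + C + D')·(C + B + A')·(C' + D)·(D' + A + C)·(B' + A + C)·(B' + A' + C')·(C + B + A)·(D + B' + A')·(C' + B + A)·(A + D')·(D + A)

There are 2^4 = 16 truth assignments over (A, B, C, D).
Check each against the 19 clauses (columns in the order A, B, C, D):
  F F F F  ✗ fails (D + A + C)
  F F F T  ✗ fails (B + C + D')
  F F T F  ✗ fails (C' + A)
  F F T T  ✗ fails (A + C' + D')
  F T F F  ✗ fails (D + A + C)
  F T F T  ✗ fails (D' + A + C)
  F T T F  ✗ fails (C' + A)
  F T T T  ✗ fails (A + C' + D')
  T F F F  ✗ fails (A' + D + B)
  T F F T  ✗ fails (B + C + D')
  T F T F  ✗ fails (A' + D + B)
  T F T T  ✓ satisfies all
  T T F F  ✗ fails (D + C)
  T T F T  ✓ satisfies all
  T T T F  ✗ fails (C' + D + B')
  T T T T  ✗ fails (B' + D' + C')
2 of the 16 rows are models.

2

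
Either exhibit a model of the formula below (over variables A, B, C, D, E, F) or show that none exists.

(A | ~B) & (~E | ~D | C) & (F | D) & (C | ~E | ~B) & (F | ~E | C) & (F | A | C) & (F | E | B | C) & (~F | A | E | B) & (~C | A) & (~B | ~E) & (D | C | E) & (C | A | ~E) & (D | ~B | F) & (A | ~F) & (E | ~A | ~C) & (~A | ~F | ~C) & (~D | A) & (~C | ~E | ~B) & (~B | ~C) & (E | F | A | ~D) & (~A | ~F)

A ↦ 1,  B ↦ 1,  C ↦ 0,  D ↦ 1,  E ↦ 0,  F ↦ 0

Try A = 1.
Unit clause (~F) forces F = 0.
Unit clause (D) forces D = 1.
Try E = 0.
Unit clause (~C) forces C = 0.
Unit clause (B) forces B = 1.
Every clause now holds.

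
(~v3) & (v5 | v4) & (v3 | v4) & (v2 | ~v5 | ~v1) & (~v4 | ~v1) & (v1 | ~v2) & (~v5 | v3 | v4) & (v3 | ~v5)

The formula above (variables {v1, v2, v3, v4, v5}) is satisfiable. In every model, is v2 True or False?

False

Suppose v2 = 1.
From the singleton clause (~v3), v3 = 0.
From the singleton clause (v4), v4 = 1.
From the singleton clause (~v1), v1 = 0.
But (v1) is also a unit clause — contradiction.
So every satisfying assignment has v2 = False.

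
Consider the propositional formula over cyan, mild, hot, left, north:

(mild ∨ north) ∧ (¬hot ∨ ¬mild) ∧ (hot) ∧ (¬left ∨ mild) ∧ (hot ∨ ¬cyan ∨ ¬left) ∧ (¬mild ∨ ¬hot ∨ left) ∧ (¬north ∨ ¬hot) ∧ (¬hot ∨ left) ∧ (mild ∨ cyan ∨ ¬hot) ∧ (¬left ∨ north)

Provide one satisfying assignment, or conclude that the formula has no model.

UNSATISFIABLE

Unit clause (hot) forces hot = True.
Unit clause (¬mild) forces mild = False.
Unit clause (north) forces north = True.
But (¬north) is also a unit clause — contradiction.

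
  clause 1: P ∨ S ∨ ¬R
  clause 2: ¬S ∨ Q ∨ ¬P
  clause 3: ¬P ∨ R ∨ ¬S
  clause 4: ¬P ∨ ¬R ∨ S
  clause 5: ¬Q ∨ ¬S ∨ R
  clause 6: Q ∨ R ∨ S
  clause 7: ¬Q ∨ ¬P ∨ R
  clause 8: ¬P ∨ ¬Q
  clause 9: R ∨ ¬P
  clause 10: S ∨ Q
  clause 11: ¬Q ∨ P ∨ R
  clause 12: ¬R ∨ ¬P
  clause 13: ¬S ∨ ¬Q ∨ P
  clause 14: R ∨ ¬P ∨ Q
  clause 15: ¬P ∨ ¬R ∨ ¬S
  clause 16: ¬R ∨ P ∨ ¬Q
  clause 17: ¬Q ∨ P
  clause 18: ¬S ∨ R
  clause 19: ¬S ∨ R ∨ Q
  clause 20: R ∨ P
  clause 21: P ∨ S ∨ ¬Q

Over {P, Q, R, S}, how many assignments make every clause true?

There are 2^4 = 16 truth assignments over (P, Q, R, S).
Split on S. With S = True, the clauses containing S are satisfied and ¬S drops from the rest; 1 of the 2^3 = 8 assignments to the other variables satisfy what remains.
With S = False, by the same count on the reduced clause set, 0 assignments work.
(One model: P=F, Q=F, R=T, S=T.)
Total: 1 + 0 = 1.

1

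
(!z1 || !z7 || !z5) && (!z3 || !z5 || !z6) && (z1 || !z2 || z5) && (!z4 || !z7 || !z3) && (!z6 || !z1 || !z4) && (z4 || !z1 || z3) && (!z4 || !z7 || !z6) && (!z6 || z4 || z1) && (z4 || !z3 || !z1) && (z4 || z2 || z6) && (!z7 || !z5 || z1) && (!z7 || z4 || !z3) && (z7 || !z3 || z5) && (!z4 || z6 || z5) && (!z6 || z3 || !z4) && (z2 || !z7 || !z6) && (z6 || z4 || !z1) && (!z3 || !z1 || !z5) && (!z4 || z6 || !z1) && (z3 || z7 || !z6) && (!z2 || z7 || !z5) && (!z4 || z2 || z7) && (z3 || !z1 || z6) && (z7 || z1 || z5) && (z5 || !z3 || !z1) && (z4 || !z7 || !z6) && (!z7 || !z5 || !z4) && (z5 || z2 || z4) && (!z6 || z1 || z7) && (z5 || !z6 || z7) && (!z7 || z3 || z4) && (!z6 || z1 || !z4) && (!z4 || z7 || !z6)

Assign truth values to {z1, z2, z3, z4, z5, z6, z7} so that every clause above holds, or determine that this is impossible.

Suppose z1 = false.
Suppose z2 = false.
Suppose z6 = false.
From the singleton clause (z4), z4 = true.
From the singleton clause (z5), z5 = true.
From the singleton clause (!z7), z7 = false.
Now (z7) is unsatisfied and unit — conflict.
Backtrack on z6: now try z6 = true.
From the singleton clause (z4), z4 = true.
Now (!z4) is unsatisfied and unit — conflict.
Both values of z6 lead to a conflict.
Backtrack on z2: now try z2 = true.
From the singleton clause (z5), z5 = true.
From the singleton clause (!z7), z7 = false.
Now (z7) is unsatisfied and unit — conflict.
Both values of z2 lead to a conflict.
Backtrack on z1: now try z1 = true.
Suppose z7 = false.
Suppose z6 = false.
From the singleton clause (z4), z4 = true.
Now (!z4) is unsatisfied and unit — conflict.
Backtrack on z6: now try z6 = true.
From the singleton clause (!z4), z4 = false.
From the singleton clause (z3), z3 = true.
Now (!z3) is unsatisfied and unit — conflict.
Both values of z6 lead to a conflict.
Backtrack on z7: now try z7 = true.
From the singleton clause (!z5), z5 = false.
From the singleton clause (!z3), z3 = false.
From the singleton clause (z4), z4 = true.
From the singleton clause (!z6), z6 = false.
Now (z6) is unsatisfied and unit — conflict.
Both values of z7 lead to a conflict.
Both values of z1 lead to a conflict.

UNSATISFIABLE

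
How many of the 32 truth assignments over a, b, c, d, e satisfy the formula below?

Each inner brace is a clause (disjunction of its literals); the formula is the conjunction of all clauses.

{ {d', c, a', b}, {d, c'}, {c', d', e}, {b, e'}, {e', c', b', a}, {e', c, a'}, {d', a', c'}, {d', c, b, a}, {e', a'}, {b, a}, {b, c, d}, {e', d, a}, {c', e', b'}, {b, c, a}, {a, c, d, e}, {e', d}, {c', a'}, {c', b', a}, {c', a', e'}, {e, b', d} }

There are 2^5 = 32 truth assignments over (a, b, c, d, e).
Split on a. With a = 1, the clauses containing a are satisfied and a' drops from the rest; 1 of the 2^4 = 16 assignments to the other variables satisfy what remains.
With a = 0, by the same count on the reduced clause set, 2 assignments work.
Total: 1 + 2 = 3.

3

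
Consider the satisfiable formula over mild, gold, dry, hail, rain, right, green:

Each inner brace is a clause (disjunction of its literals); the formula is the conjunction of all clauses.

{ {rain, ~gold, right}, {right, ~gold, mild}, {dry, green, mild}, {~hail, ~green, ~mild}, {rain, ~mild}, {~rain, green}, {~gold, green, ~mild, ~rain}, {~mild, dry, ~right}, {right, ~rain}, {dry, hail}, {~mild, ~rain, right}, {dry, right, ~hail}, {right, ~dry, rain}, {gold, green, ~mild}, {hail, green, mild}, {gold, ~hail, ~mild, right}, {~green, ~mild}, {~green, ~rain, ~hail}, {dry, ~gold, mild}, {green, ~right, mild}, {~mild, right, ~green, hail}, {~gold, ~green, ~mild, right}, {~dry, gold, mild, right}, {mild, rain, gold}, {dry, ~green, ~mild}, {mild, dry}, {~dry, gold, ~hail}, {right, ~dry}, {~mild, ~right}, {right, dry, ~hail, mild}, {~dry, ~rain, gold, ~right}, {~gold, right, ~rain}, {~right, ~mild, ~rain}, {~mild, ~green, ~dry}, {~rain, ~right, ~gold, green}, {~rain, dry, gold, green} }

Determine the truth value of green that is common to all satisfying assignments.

Suppose green = 0.
The clause (~rain) is unit, so rain = 0.
The clause (~mild) is unit, so mild = 0.
The clause (dry) is unit, so dry = 1.
The clause (right) is unit, so right = 1.
But (~right) is also a unit clause — contradiction.
So every satisfying assignment has green = True.

True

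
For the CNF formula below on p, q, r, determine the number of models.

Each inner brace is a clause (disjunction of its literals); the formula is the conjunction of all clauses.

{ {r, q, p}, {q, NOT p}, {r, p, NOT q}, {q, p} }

There are 2^3 = 8 truth assignments over (p, q, r).
Split on r. With r = true, the clauses containing r are satisfied and NOT r drops from the rest; 2 of the 2^2 = 4 assignments to the other variables satisfy what remains.
With r = false, by the same count on the reduced clause set, 1 assignment works.
(One model: p=F, q=T, r=T.)
Total: 2 + 1 = 3.

3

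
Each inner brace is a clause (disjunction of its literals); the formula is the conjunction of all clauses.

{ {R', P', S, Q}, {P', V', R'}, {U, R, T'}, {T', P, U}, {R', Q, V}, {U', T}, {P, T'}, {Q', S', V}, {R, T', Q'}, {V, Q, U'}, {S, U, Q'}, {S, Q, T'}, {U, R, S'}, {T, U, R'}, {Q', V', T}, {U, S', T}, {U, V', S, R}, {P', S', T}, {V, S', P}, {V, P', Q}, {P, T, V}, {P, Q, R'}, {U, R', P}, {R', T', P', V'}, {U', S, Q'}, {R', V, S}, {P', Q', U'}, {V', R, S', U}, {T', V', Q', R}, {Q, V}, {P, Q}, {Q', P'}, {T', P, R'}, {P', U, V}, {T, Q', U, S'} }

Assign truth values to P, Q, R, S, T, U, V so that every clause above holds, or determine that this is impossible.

P=1,  Q=0,  R=0,  S=1,  T=1,  U=1,  V=1

Case U = 1:
(T) alone gives T = 1.
(P) alone gives P = 1.
(Q') alone gives Q = 0.
(V) alone gives V = 1.
(R') alone gives R = 0.
(S) alone gives S = 1.
This assignment satisfies each clause.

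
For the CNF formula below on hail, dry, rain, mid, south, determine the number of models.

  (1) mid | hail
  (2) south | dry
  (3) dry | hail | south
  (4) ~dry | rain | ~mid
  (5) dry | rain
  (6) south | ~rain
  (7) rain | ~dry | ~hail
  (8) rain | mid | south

There are 2^5 = 32 truth assignments over (hail, dry, rain, mid, south).
Split on mid. With mid = 1, the clauses containing mid are satisfied and ~mid drops from the rest; 4 of the 2^4 = 16 assignments to the other variables satisfy what remains.
With mid = 0, by the same count on the reduced clause set, 2 assignments work.
(One model: hail=F, dry=F, rain=T, mid=T, south=T.)
Total: 4 + 2 = 6.

6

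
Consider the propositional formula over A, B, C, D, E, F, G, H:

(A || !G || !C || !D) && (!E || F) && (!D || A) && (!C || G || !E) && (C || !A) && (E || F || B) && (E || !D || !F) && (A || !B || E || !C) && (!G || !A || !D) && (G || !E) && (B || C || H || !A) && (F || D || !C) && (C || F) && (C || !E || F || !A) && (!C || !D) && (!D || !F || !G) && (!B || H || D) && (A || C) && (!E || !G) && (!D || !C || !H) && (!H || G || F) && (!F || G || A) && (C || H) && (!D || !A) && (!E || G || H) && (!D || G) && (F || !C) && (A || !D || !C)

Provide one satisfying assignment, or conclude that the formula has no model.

A: true, B: false, C: true, D: false, E: false, F: true, G: false, H: false

Try E = false.
Try D = false.
Try C = true.
From the singleton clause (F), F = true.
Try A = true.
Try B = false.
Every clause is now satisfied; G, H are unconstrained.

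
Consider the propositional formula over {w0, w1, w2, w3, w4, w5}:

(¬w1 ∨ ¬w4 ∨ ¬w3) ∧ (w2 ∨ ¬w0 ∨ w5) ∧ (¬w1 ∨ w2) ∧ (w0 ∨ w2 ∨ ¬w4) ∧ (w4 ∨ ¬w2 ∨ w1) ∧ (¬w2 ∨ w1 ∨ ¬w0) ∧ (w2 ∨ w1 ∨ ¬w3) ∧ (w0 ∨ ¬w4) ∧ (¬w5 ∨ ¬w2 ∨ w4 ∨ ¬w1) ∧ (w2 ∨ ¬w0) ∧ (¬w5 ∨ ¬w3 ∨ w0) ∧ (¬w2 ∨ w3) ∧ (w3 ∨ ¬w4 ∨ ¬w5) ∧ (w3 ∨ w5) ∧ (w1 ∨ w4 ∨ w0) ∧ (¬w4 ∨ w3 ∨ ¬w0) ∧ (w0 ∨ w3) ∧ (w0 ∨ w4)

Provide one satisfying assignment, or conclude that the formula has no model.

w0: True; w1: True; w2: True; w3: True; w4: False; w5: False

Try w1 = True.
The clause (w2) is unit, so w2 = True.
The clause (w3) is unit, so w3 = True.
The clause (¬w4) is unit, so w4 = False.
The clause (¬w5) is unit, so w5 = False.
The clause (w0) is unit, so w0 = True.
Every clause now holds.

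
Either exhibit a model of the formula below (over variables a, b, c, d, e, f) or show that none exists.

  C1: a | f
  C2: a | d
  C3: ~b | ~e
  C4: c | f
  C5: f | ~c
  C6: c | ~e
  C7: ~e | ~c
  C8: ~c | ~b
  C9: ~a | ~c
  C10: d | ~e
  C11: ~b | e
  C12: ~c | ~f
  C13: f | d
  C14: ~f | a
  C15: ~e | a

Suppose a = 1.
The clause (~c) is unit, so c = 0.
The clause (f) is unit, so f = 1.
The clause (~e) is unit, so e = 0.
The clause (~b) is unit, so b = 0.
No clause remains; d is free.

a=1, b=0, c=0, d=0, e=0, f=1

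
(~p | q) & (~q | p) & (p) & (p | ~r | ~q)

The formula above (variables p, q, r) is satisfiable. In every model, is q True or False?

True

Suppose q = 0.
The clause (~p) is unit, so p = 0.
That conflicts with the unit clause (p).
So every satisfying assignment has q = True.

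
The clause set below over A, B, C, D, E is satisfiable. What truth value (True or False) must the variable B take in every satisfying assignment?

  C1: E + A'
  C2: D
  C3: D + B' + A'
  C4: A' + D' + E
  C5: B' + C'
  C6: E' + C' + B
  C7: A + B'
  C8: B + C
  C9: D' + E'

False

Suppose B = 1.
(D) alone gives D = 1.
(C') alone gives C = 0.
(A) alone gives A = 1.
(E) alone gives E = 1.
But (E') is also a unit clause — contradiction.
So every satisfying assignment has B = False.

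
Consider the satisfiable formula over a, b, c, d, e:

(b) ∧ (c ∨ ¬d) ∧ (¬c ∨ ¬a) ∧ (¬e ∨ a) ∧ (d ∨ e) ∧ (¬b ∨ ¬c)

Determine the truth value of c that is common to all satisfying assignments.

Suppose c = True.
From the singleton clause (b), b = True.
That conflicts with the unit clause (¬b).
So every satisfying assignment has c = False.

False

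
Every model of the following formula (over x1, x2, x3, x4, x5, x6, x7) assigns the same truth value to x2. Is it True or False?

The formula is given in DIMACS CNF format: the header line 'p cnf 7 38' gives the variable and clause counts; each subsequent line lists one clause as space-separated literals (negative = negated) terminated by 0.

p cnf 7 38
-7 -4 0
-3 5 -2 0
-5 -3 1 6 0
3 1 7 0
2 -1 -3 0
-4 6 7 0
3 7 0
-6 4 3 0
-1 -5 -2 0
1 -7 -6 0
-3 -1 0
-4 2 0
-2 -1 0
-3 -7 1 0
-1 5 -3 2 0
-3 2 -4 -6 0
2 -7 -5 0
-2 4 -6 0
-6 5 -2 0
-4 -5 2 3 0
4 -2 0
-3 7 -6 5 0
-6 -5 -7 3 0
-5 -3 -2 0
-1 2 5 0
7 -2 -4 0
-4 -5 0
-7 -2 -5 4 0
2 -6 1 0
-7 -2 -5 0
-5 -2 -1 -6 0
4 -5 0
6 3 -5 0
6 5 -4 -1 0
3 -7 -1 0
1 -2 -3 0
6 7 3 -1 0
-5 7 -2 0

False

Suppose x2 = True.
From the singleton clause (¬x1), x1 = False.
From the singleton clause (x4), x4 = True.
From the singleton clause (¬x7), x7 = False.
That conflicts with the unit clause (x7).
So every satisfying assignment has x2 = False.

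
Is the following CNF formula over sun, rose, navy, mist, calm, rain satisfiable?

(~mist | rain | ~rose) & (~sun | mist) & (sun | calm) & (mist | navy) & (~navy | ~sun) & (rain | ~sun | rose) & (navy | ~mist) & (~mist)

Unit clause (~mist) forces mist = 0.
Unit clause (~sun) forces sun = 0.
Unit clause (calm) forces calm = 1.
Unit clause (navy) forces navy = 1.
All clauses hold; rose, rain can take either value.
A satisfying assignment: sun ↦ 0,  rose ↦ 1,  navy ↦ 1,  mist ↦ 0,  calm ↦ 1,  rain ↦ 1.

Satisfiable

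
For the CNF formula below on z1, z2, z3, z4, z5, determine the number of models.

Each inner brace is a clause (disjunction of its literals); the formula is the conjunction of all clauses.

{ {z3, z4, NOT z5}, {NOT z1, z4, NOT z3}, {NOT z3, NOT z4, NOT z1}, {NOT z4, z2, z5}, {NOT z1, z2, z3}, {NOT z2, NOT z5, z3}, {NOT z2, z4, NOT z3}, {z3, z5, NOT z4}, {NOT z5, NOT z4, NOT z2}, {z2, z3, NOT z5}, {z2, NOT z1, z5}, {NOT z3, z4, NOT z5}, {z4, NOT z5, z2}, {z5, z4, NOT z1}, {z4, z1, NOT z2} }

There are 2^5 = 32 truth assignments over (z1, z2, z3, z4, z5).
Split on z4. With z4 = true, the clauses containing z4 are satisfied and NOT z4 drops from the rest; 2 of the 2^4 = 16 assignments to the other variables satisfy what remains.
With z4 = false, by the same count on the reduced clause set, 2 assignments work.
(One model: z1=F, z2=F, z3=F, z4=F, z5=F.)
Total: 2 + 2 = 4.

4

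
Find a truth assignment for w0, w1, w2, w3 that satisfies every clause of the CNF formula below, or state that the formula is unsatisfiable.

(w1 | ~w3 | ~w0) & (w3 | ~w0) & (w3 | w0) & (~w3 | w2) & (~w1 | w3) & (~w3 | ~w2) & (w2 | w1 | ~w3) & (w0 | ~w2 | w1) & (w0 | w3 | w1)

UNSATISFIABLE

Branch on w3: set w3 = 1.
From the singleton clause (w2), w2 = 1.
Now (~w2) is unsatisfied and unit — conflict.
Backtrack on w3: now try w3 = 0.
From the singleton clause (~w0), w0 = 0.
Now (w0) is unsatisfied and unit — conflict.
Both values of w3 lead to a conflict.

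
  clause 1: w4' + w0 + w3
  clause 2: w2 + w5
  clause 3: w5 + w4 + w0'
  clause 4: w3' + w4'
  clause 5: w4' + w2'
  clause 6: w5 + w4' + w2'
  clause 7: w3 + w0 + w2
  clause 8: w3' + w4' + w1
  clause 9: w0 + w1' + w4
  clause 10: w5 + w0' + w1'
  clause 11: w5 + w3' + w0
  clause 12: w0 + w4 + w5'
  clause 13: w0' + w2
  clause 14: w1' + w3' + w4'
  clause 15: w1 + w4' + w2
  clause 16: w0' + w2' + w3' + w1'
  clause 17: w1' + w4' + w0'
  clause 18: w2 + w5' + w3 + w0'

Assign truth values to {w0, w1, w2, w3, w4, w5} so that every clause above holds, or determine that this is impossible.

w0: 0,  w1: 0,  w2: 1,  w3: 0,  w4: 0,  w5: 0

Suppose w2 = 1.
Unit clause (w4') forces w4 = 0.
Suppose w5 = 0.
Unit clause (w0') forces w0 = 0.
Unit clause (w1') forces w1 = 0.
Unit clause (w3') forces w3 = 0.
Every clause now holds.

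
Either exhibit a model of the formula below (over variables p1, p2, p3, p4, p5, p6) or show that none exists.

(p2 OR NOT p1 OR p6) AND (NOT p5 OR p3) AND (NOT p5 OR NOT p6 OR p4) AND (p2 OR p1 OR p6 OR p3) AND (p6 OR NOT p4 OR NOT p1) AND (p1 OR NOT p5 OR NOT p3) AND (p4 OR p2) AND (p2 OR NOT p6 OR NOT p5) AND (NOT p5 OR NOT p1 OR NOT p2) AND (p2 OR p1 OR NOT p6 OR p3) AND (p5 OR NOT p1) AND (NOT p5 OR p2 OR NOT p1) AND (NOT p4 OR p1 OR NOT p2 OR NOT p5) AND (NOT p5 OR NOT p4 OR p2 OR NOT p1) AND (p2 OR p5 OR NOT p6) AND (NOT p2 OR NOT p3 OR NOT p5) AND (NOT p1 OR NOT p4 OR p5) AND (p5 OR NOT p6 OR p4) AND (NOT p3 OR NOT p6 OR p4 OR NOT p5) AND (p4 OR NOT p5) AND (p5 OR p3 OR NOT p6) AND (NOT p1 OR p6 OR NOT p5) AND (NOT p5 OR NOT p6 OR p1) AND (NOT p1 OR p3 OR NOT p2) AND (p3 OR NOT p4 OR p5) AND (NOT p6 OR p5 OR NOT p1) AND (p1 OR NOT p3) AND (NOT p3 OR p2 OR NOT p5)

Case p5 = false:
The clause (NOT p1) is unit, so p1 = false.
The clause (NOT p3) is unit, so p3 = false.
The clause (NOT p6) is unit, so p6 = false.
The clause (p2) is unit, so p2 = true.
The clause (NOT p4) is unit, so p4 = false.
All clauses are satisfied.

p1: false; p2: true; p3: false; p4: false; p5: false; p6: false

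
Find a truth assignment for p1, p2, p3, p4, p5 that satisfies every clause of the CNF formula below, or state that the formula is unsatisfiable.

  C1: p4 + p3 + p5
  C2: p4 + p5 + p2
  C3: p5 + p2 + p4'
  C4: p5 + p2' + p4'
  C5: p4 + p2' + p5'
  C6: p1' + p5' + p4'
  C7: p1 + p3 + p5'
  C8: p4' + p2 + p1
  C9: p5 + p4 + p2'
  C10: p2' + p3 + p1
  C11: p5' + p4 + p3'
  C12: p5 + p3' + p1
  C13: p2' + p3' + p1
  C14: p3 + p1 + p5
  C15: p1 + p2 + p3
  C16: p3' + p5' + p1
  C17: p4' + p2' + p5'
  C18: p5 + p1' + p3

p1 ↦ 1, p2 ↦ 0, p3 ↦ 0, p4 ↦ 0, p5 ↦ 1

Case p4 = 0:
Case p3 = 0:
Unit clause (p5) forces p5 = 1.
Unit clause (p2') forces p2 = 0.
Unit clause (p1) forces p1 = 1.
This assignment satisfies each clause.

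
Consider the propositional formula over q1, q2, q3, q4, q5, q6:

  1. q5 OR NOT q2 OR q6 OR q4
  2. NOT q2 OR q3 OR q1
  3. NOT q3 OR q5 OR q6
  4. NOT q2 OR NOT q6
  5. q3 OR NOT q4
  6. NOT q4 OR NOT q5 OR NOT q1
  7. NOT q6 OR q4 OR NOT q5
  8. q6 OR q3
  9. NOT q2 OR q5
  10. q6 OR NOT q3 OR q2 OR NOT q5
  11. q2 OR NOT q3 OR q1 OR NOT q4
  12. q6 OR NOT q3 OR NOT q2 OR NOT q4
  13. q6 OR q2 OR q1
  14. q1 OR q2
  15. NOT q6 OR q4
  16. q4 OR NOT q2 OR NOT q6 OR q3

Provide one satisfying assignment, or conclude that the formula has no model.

Branch on q2: set q2 = false.
(q1) alone gives q1 = true.
Branch on q3: set q3 = true.
Branch on q5: set q5 = false.
(q6) alone gives q6 = true.
(q4) alone gives q4 = true.
Every clause now holds.

q1=true; q2=false; q3=true; q4=true; q5=false; q6=true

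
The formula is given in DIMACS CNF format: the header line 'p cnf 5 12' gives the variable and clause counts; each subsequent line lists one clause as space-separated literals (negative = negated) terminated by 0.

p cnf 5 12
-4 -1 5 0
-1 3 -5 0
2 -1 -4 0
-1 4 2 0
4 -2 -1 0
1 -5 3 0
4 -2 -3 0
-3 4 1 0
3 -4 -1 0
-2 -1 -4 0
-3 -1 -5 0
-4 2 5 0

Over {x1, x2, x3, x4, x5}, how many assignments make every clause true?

There are 2^5 = 32 truth assignments over (x1, x2, x3, x4, x5).
Split on x5. With x5 = True, the clauses containing x5 are satisfied and ¬x5 drops from the rest; 2 of the 2^4 = 16 assignments to the other variables satisfy what remains.
With x5 = False, by the same count on the reduced clause set, 4 assignments work.
(One model: x1=F, x2=F, x3=F, x4=F, x5=F.)
Total: 2 + 4 = 6.

6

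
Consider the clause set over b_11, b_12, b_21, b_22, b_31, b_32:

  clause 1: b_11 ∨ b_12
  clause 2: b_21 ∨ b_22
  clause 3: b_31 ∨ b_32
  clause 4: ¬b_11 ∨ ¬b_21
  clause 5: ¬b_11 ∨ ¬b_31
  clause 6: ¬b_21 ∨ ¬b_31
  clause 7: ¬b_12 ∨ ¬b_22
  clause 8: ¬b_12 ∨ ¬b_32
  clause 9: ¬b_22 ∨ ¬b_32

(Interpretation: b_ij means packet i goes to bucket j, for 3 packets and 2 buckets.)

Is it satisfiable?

No

Branch on b_11: set b_11 = True.
The clause (¬b_21) is unit, so b_21 = False.
The clause (b_22) is unit, so b_22 = True.
The clause (¬b_31) is unit, so b_31 = False.
The clause (b_32) is unit, so b_32 = True.
That conflicts with the unit clause (¬b_32).
That branch fails; take b_11 = False instead.
The clause (b_12) is unit, so b_12 = True.
The clause (¬b_22) is unit, so b_22 = False.
The clause (b_21) is unit, so b_21 = True.
The clause (¬b_31) is unit, so b_31 = False.
The clause (b_32) is unit, so b_32 = True.
That conflicts with the unit clause (¬b_32).
Either choice for b_11 ends in contradiction.
No assignment satisfies every clause.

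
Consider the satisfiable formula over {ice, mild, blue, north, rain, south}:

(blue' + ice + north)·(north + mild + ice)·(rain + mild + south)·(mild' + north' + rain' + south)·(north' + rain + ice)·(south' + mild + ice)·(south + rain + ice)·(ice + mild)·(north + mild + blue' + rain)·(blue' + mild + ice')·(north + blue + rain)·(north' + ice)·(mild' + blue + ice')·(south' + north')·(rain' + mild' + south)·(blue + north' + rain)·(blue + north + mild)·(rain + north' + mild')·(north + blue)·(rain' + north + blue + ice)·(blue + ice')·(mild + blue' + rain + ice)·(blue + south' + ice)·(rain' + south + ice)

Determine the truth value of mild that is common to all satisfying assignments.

Suppose mild = 0.
(ice) alone gives ice = 1.
(blue') alone gives blue = 0.
Now (blue) is unsatisfied and unit — conflict.
So every satisfying assignment has mild = True.

True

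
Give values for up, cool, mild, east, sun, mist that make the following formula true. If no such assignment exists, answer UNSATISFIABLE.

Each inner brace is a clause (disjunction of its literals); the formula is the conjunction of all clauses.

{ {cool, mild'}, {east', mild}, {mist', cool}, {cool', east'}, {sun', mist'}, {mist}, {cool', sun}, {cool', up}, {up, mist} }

From the singleton clause (mist), mist = 1.
From the singleton clause (cool), cool = 1.
From the singleton clause (east'), east = 0.
From the singleton clause (sun'), sun = 0.
That conflicts with the unit clause (sun).

UNSATISFIABLE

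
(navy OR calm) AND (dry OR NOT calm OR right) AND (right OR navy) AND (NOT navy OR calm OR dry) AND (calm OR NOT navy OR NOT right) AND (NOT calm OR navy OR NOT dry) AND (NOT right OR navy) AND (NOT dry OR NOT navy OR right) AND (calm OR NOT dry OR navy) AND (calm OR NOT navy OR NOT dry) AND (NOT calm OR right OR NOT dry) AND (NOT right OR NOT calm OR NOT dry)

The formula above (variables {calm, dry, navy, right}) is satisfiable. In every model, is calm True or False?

True

Suppose calm = false.
From the singleton clause (navy), navy = true.
From the singleton clause (dry), dry = true.
But (NOT dry) is also a unit clause — contradiction.
So every satisfying assignment has calm = True.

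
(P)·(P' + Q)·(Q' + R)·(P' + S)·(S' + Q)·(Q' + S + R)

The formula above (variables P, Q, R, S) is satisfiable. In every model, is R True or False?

Suppose R = 0.
The clause (P) is unit, so P = 1.
The clause (Q) is unit, so Q = 1.
That conflicts with the unit clause (Q').
So every satisfying assignment has R = True.

True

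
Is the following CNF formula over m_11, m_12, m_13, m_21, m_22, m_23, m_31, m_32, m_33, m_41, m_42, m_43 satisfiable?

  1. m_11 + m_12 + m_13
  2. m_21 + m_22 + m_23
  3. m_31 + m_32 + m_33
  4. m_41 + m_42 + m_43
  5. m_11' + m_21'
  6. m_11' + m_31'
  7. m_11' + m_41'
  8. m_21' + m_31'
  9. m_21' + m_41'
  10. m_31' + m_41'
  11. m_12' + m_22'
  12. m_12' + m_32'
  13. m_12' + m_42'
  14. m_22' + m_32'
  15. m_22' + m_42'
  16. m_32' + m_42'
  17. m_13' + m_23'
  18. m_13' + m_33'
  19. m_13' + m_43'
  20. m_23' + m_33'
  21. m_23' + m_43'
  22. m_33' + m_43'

No

Case m_11 = 0:
Case m_12 = 1:
Unit clause (m_22') forces m_22 = 0.
Unit clause (m_32') forces m_32 = 0.
Unit clause (m_42') forces m_42 = 0.
Case m_21 = 1:
Unit clause (m_31') forces m_31 = 0.
Unit clause (m_33) forces m_33 = 1.
Unit clause (m_41') forces m_41 = 0.
Unit clause (m_43) forces m_43 = 1.
That conflicts with the unit clause (m_43').
So m_21 must be the other value — set m_21 = 0.
Unit clause (m_23) forces m_23 = 1.
Unit clause (m_13') forces m_13 = 0.
Unit clause (m_33') forces m_33 = 0.
Unit clause (m_31) forces m_31 = 1.
Unit clause (m_41') forces m_41 = 0.
Unit clause (m_43) forces m_43 = 1.
That conflicts with the unit clause (m_43').
Either choice for m_21 ends in contradiction.
So m_12 must be the other value — set m_12 = 0.
Unit clause (m_13) forces m_13 = 1.
Unit clause (m_23') forces m_23 = 0.
Unit clause (m_33') forces m_33 = 0.
Unit clause (m_43') forces m_43 = 0.
Case m_21 = 1:
Unit clause (m_31') forces m_31 = 0.
Unit clause (m_32) forces m_32 = 1.
Unit clause (m_41') forces m_41 = 0.
Unit clause (m_42) forces m_42 = 1.
That conflicts with the unit clause (m_42').
So m_21 must be the other value — set m_21 = 0.
Unit clause (m_22) forces m_22 = 1.
Unit clause (m_32') forces m_32 = 0.
Unit clause (m_31) forces m_31 = 1.
Unit clause (m_41') forces m_41 = 0.
Unit clause (m_42) forces m_42 = 1.
That conflicts with the unit clause (m_42').
Either choice for m_21 ends in contradiction.
Either choice for m_12 ends in contradiction.
So m_11 must be the other value — set m_11 = 1.
Unit clause (m_21') forces m_21 = 0.
Unit clause (m_31') forces m_31 = 0.
Unit clause (m_41') forces m_41 = 0.
Case m_22 = 1:
Unit clause (m_12') forces m_12 = 0.
Unit clause (m_32') forces m_32 = 0.
Unit clause (m_33) forces m_33 = 1.
Unit clause (m_42') forces m_42 = 0.
Unit clause (m_43) forces m_43 = 1.
That conflicts with the unit clause (m_43').
So m_22 must be the other value — set m_22 = 0.
Unit clause (m_23) forces m_23 = 1.
Unit clause (m_13') forces m_13 = 0.
Unit clause (m_33') forces m_33 = 0.
Unit clause (m_32) forces m_32 = 1.
Unit clause (m_12') forces m_12 = 0.
Unit clause (m_42') forces m_42 = 0.
Unit clause (m_43) forces m_43 = 1.
That conflicts with the unit clause (m_43').
Either choice for m_22 ends in contradiction.
Either choice for m_11 ends in contradiction.
No assignment satisfies every clause.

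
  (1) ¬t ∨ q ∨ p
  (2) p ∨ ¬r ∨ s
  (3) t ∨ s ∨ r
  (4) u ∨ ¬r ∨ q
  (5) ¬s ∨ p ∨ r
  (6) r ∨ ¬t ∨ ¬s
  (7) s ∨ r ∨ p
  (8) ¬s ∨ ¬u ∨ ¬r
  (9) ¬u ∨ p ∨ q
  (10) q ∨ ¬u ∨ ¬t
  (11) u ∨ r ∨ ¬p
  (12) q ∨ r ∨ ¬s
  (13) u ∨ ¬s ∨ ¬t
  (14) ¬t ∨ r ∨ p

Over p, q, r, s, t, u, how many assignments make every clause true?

There are 2^6 = 64 truth assignments over (p, q, r, s, t, u).
Split on q. With q = True, the clauses containing q are satisfied and ¬q drops from the rest; 8 of the 2^5 = 32 assignments to the other variables satisfy what remains.
With q = False, by the same count on the reduced clause set, 1 assignment works.
(One model: p=F, q=T, r=T, s=T, t=F, u=F.)
Total: 8 + 1 = 9.

9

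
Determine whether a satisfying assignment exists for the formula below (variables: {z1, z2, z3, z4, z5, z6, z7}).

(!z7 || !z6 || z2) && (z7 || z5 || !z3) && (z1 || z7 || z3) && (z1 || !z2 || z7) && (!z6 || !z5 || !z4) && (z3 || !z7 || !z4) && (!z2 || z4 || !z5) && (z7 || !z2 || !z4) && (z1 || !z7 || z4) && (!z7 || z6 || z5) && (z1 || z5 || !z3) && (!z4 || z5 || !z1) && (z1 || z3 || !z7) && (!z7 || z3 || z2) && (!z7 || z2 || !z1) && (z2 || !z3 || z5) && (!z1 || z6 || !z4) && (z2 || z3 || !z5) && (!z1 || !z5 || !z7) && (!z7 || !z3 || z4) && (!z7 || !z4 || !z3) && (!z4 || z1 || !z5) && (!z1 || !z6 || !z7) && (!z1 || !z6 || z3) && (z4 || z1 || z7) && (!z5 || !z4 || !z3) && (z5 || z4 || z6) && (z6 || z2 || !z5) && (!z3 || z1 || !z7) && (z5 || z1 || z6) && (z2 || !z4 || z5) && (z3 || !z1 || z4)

Yes

Suppose z7 = false.
Suppose z5 = true.
Suppose z1 = true.
Suppose z6 = true.
Unit clause (!z4) forces z4 = false.
Unit clause (!z2) forces z2 = false.
Unit clause (z3) forces z3 = true.
All clauses are satisfied.
A satisfying assignment: z1 ↦ true,  z2 ↦ false,  z3 ↦ true,  z4 ↦ false,  z5 ↦ true,  z6 ↦ true,  z7 ↦ false.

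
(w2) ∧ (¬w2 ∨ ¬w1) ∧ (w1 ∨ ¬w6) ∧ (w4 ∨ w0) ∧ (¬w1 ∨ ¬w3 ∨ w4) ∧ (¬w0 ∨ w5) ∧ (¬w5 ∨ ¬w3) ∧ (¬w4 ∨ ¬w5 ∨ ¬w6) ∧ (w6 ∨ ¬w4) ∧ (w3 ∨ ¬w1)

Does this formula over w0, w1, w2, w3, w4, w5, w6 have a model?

The clause (w2) is unit, so w2 = True.
The clause (¬w1) is unit, so w1 = False.
The clause (¬w6) is unit, so w6 = False.
The clause (¬w4) is unit, so w4 = False.
The clause (w0) is unit, so w0 = True.
The clause (w5) is unit, so w5 = True.
The clause (¬w3) is unit, so w3 = False.
All clauses are satisfied.
A satisfying assignment: w0=True,  w1=False,  w2=True,  w3=False,  w4=False,  w5=True,  w6=False.

Yes, satisfiable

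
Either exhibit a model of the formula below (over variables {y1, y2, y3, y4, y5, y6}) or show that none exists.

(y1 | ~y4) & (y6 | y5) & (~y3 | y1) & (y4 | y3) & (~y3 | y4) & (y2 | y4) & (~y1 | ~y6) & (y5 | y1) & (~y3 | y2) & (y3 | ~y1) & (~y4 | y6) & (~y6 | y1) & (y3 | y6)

UNSATISFIABLE

Case y1 = 1:
From the singleton clause (~y6), y6 = 0.
From the singleton clause (y5), y5 = 1.
From the singleton clause (y3), y3 = 1.
From the singleton clause (y4), y4 = 1.
That conflicts with the unit clause (~y4).
Backtrack on y1: now try y1 = 0.
From the singleton clause (~y4), y4 = 0.
From the singleton clause (~y3), y3 = 0.
That conflicts with the unit clause (y3).
Neither y1 = 1 nor y1 = 0 works.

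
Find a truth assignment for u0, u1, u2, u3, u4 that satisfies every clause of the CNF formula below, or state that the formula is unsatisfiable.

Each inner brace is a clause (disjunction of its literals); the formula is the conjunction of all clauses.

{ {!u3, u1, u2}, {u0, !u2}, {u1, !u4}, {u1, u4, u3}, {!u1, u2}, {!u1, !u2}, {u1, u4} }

Branch on u0: set u0 = true.
Branch on u1: set u1 = true.
Unit clause (u2) forces u2 = true.
But (!u2) is also a unit clause — contradiction.
Backtrack on u1: now try u1 = false.
Unit clause (!u4) forces u4 = false.
But (u4) is also a unit clause — contradiction.
Both values of u1 lead to a conflict.
Backtrack on u0: now try u0 = false.
Unit clause (!u2) forces u2 = false.
Unit clause (!u1) forces u1 = false.
Unit clause (!u3) forces u3 = false.
Unit clause (!u4) forces u4 = false.
But (u4) is also a unit clause — contradiction.
Both values of u0 lead to a conflict.

UNSATISFIABLE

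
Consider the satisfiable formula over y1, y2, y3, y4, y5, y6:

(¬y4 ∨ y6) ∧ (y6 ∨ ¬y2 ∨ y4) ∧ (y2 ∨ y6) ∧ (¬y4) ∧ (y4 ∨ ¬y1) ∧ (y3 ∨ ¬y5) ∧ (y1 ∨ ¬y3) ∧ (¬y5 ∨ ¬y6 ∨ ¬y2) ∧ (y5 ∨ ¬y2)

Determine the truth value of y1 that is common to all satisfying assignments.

Suppose y1 = True.
Unit clause (¬y4) forces y4 = False.
Now (y4) is unsatisfied and unit — conflict.
So every satisfying assignment has y1 = False.

False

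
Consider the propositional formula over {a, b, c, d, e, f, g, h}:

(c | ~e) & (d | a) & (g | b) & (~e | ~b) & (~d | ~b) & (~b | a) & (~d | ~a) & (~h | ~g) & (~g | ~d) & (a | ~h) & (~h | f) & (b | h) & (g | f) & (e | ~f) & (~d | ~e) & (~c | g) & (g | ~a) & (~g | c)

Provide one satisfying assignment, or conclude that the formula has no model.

Case c = 1:
(g) alone gives g = 1.
(~h) alone gives h = 0.
(~d) alone gives d = 0.
(a) alone gives a = 1.
(b) alone gives b = 1.
(~e) alone gives e = 0.
(~f) alone gives f = 0.
All clauses are satisfied.

a ↦ 1; b ↦ 1; c ↦ 1; d ↦ 0; e ↦ 0; f ↦ 0; g ↦ 1; h ↦ 0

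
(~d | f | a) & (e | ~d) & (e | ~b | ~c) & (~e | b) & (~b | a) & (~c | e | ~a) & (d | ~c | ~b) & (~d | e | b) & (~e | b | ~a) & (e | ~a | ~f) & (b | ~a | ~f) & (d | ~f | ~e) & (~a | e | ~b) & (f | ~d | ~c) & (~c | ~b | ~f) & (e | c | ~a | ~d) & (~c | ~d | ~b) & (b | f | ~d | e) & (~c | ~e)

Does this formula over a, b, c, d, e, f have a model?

Case e = 1:
From the singleton clause (b), b = 1.
From the singleton clause (a), a = 1.
From the singleton clause (~c), c = 0.
Case d = 0:
From the singleton clause (~f), f = 0.
All clauses are satisfied.
A satisfying assignment: a=1,  b=1,  c=0,  d=0,  e=1,  f=0.

Yes, satisfiable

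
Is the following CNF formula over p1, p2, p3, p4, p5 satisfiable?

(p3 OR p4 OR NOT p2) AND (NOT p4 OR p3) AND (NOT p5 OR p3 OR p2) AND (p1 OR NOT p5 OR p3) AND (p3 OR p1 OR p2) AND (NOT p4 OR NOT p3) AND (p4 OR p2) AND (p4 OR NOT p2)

No, unsatisfiable

Branch on p4: set p4 = false.
The clause (p2) is unit, so p2 = true.
Now (NOT p2) is unsatisfied and unit — conflict.
Undo p4 and try p4 = true.
The clause (p3) is unit, so p3 = true.
Now (NOT p3) is unsatisfied and unit — conflict.
Both values of p4 lead to a conflict.
No assignment satisfies every clause.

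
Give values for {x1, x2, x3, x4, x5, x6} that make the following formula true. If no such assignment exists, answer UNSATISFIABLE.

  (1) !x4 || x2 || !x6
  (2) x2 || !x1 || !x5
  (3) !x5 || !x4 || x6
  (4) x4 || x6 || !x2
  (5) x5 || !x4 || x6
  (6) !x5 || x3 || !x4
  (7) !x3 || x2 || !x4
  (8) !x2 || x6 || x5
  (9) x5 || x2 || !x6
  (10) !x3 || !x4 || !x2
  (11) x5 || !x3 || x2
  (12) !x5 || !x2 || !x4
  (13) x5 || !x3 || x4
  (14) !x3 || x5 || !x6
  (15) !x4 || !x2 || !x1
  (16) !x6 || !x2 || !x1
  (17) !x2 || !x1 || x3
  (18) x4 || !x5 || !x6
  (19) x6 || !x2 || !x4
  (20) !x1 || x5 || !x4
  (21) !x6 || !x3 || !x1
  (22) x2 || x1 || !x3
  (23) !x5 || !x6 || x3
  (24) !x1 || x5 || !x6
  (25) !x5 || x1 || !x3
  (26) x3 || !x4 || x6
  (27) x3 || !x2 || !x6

x1 ↦ true, x2 ↦ false, x3 ↦ false, x4 ↦ false, x5 ↦ false, x6 ↦ false

Branch on x4: set x4 = false.
Branch on x6: set x6 = false.
Unit clause (!x2) forces x2 = false.
Branch on x1: set x1 = true.
Unit clause (!x5) forces x5 = false.
Unit clause (!x3) forces x3 = false.
This assignment satisfies each clause.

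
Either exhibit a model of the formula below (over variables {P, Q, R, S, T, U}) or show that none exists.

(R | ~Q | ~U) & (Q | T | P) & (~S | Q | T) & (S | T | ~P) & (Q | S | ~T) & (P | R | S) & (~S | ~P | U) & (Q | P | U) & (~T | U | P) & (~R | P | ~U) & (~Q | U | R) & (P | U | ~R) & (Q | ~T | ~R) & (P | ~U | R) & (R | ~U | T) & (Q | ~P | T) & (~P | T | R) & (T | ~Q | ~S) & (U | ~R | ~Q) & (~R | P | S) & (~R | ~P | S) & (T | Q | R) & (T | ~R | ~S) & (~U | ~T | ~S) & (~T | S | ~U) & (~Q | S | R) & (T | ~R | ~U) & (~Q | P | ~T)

Suppose R = 1.
Suppose P = 1.
From the singleton clause (S), S = 1.
From the singleton clause (U), U = 1.
From the singleton clause (T), T = 1.
But (~T) is also a unit clause — contradiction.
So P must be the other value — set P = 0.
From the singleton clause (~U), U = 0.
But (U) is also a unit clause — contradiction.
Either choice for P ends in contradiction.
So R must be the other value — set R = 0.
Suppose Q = 0.
From the singleton clause (T), T = 1.
From the singleton clause (S), S = 1.
From the singleton clause (~U), U = 0.
From the singleton clause (~P), P = 0.
But (P) is also a unit clause — contradiction.
So Q must be the other value — set Q = 1.
From the singleton clause (~U), U = 0.
But (U) is also a unit clause — contradiction.
Either choice for Q ends in contradiction.
Either choice for R ends in contradiction.

UNSATISFIABLE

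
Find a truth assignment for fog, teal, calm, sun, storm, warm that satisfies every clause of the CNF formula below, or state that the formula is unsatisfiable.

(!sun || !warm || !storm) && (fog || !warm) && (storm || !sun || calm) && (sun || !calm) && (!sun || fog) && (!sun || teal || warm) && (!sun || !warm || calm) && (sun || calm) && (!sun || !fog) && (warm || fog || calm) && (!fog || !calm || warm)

Suppose fog = true.
Unit clause (!sun) forces sun = false.
Unit clause (!calm) forces calm = false.
Now (calm) is unsatisfied and unit — conflict.
That branch fails; take fog = false instead.
Unit clause (!warm) forces warm = false.
Unit clause (!sun) forces sun = false.
Unit clause (!calm) forces calm = false.
Now (calm) is unsatisfied and unit — conflict.
Both values of fog lead to a conflict.

UNSATISFIABLE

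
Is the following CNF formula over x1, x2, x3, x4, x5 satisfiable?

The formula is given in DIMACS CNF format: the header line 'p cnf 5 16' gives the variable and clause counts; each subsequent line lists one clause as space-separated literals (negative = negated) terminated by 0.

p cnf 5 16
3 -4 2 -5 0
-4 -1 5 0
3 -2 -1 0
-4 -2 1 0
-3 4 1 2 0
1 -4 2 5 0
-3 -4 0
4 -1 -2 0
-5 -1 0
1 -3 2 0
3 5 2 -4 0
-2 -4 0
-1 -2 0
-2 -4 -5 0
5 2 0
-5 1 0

Satisfiable

Branch on x3: set x3 = True.
The clause (¬x4) is unit, so x4 = False.
Branch on x1: set x1 = False.
The clause (x2) is unit, so x2 = True.
The clause (¬x5) is unit, so x5 = False.
This assignment satisfies each clause.
A satisfying assignment: x1: False,  x2: True,  x3: True,  x4: False,  x5: False.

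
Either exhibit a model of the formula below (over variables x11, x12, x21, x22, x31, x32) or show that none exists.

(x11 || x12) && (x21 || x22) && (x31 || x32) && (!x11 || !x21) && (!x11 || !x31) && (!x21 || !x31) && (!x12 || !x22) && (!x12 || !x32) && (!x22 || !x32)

Branch on x11: set x11 = true.
(!x21) alone gives x21 = false.
(x22) alone gives x22 = true.
(!x31) alone gives x31 = false.
(x32) alone gives x32 = true.
But (!x32) is also a unit clause — contradiction.
That branch fails; take x11 = false instead.
(x12) alone gives x12 = true.
(!x22) alone gives x22 = false.
(x21) alone gives x21 = true.
(!x31) alone gives x31 = false.
(x32) alone gives x32 = true.
But (!x32) is also a unit clause — contradiction.
Neither x11 = true nor x11 = false works.

UNSATISFIABLE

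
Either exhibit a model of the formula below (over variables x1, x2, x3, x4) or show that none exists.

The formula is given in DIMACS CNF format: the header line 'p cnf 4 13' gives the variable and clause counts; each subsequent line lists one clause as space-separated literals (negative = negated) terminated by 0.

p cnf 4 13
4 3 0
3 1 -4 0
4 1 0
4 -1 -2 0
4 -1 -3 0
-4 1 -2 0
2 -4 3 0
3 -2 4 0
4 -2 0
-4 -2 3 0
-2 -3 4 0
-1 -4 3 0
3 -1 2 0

x1 ↦ True,  x2 ↦ True,  x3 ↦ True,  x4 ↦ True

Suppose x4 = True.
Suppose x3 = True.
Suppose x1 = True.
Every clause is now satisfied; x2 is unconstrained.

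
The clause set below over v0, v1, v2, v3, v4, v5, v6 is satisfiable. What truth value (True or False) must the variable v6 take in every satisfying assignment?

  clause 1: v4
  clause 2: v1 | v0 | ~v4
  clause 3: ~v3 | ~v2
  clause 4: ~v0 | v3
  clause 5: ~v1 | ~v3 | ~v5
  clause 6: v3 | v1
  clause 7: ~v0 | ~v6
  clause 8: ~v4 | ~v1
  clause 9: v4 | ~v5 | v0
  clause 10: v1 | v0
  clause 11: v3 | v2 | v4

Suppose v6 = 1.
From the singleton clause (v4), v4 = 1.
From the singleton clause (~v0), v0 = 0.
From the singleton clause (v1), v1 = 1.
But (~v1) is also a unit clause — contradiction.
So every satisfying assignment has v6 = False.

False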